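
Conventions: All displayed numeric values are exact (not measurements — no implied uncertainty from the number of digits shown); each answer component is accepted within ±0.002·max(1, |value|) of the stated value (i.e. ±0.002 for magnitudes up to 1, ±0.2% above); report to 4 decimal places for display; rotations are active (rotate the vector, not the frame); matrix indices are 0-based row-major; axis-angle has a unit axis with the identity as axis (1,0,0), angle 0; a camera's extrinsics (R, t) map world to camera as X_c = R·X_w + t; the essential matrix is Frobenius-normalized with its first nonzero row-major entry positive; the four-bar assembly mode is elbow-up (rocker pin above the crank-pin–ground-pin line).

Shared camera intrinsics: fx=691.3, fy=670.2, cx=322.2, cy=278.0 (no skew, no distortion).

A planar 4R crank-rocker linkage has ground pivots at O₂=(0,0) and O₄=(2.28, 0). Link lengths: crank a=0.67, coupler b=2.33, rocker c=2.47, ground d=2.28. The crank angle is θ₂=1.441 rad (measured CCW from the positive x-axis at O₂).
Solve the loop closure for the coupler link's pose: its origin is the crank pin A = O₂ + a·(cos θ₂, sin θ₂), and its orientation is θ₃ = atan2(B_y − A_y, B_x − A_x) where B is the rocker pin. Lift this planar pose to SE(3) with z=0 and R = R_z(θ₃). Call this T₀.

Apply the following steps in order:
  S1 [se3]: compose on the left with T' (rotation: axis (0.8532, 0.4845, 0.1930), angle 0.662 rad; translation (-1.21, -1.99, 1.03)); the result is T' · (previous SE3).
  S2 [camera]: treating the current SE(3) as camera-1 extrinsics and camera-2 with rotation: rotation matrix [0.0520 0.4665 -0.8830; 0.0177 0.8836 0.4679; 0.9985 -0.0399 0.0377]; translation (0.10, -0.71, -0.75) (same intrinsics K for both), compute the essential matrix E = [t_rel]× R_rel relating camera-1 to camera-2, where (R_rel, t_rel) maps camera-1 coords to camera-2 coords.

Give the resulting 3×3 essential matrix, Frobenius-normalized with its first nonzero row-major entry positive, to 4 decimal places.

source (fourbar_fk): coupler pose = R=[0.6723 -0.7403 0.0000; 0.7403 0.6723 0.0000; 0.0000 0.0000 1.0000], t=(0.0867, 0.6644, 0.0000)
after S1 (compose_se3): R=[0.6105 -0.7188 0.3326; 0.7591 0.4112 -0.5047; 0.2260 0.5606 0.7966], t=(-1.1491, -1.4152, 1.3687)
after S2 (essential): [0.3151 0.4788 0.3160; 0.2907 0.0611 0.1464; 0.4985 -0.4605 0.0355]

matrix = [0.3151 0.4788 0.3160; 0.2907 0.0611 0.1464; 0.4985 -0.4605 0.0355]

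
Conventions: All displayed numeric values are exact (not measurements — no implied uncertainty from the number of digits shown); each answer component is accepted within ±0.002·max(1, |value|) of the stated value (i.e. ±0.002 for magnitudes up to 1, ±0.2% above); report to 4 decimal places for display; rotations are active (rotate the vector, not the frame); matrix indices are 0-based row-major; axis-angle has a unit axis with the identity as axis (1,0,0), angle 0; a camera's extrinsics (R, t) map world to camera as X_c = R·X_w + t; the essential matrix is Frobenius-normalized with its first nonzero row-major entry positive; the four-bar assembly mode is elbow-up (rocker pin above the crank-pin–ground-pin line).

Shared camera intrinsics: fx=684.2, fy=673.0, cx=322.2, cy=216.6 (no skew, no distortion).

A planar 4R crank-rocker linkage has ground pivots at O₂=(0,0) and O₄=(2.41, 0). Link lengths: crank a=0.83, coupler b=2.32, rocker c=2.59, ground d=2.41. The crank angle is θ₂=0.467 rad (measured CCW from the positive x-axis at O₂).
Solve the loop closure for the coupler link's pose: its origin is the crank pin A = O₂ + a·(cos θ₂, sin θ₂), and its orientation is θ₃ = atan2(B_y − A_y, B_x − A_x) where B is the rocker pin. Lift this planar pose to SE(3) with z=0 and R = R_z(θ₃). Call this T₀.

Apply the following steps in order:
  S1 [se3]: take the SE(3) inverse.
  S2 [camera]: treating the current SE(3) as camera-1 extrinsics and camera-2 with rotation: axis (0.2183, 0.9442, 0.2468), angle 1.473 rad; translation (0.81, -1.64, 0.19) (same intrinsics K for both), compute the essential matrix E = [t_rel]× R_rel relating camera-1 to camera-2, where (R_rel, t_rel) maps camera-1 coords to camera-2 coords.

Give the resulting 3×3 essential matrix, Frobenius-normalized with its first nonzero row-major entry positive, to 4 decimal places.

matrix = [0.1489 -0.5075 -0.0789; -0.0116 -0.4325 -0.2298; 0.4642 -0.0885 0.5007]

source (fourbar_fk): coupler pose = R=[0.4107 -0.9118 0.0000; 0.9118 0.4107 0.0000; 0.0000 0.0000 1.0000], t=(0.7411, 0.3737, 0.0000)
after S1 (invert_se3): R=[0.4107 0.9118 0.0000; -0.9118 0.4107 -0.0000; 0.0000 0.0000 1.0000], t=(-0.6451, 0.5223, 0.0000)
after S2 (essential): [0.1489 -0.5075 -0.0789; -0.0116 -0.4325 -0.2298; 0.4642 -0.0885 0.5007]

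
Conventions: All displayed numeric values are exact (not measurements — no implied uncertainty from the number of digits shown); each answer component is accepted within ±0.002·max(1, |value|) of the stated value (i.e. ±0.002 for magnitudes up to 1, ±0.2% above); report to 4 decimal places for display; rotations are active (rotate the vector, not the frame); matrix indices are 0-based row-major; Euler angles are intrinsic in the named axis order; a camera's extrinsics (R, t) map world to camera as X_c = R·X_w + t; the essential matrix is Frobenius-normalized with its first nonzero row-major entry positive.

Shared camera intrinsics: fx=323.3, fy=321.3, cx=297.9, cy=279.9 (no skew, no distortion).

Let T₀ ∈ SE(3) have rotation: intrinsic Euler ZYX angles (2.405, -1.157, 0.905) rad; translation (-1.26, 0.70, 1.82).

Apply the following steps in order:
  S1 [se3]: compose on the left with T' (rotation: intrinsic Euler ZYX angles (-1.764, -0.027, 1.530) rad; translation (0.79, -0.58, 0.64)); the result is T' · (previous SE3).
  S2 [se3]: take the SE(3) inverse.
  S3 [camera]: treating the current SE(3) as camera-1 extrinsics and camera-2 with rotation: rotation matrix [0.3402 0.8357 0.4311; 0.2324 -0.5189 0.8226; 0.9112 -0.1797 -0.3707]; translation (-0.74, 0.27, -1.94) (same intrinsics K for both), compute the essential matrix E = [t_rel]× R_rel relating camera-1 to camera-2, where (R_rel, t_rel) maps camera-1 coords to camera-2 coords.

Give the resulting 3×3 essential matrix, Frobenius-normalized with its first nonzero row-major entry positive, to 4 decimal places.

matrix = [0.2717 0.5525 -0.3342; 0.0751 -0.4006 -0.5587; 0.0543 -0.0086 -0.1671]

after S1 (compose_se3): R=[-0.8282 -0.3753 -0.4161; 0.4739 -0.0727 -0.8776; 0.2991 -0.9240 0.2381], t=(-0.7208, 1.0203, 1.3793)
after S2 (invert_se3): R=[-0.8282 0.4739 0.2991; -0.3753 -0.0727 -0.9240; -0.4161 -0.8776 0.2381], t=(-1.4930, 1.0783, 0.2670)
after S3 (essential): [0.2717 0.5525 -0.3342; 0.0751 -0.4006 -0.5587; 0.0543 -0.0086 -0.1671]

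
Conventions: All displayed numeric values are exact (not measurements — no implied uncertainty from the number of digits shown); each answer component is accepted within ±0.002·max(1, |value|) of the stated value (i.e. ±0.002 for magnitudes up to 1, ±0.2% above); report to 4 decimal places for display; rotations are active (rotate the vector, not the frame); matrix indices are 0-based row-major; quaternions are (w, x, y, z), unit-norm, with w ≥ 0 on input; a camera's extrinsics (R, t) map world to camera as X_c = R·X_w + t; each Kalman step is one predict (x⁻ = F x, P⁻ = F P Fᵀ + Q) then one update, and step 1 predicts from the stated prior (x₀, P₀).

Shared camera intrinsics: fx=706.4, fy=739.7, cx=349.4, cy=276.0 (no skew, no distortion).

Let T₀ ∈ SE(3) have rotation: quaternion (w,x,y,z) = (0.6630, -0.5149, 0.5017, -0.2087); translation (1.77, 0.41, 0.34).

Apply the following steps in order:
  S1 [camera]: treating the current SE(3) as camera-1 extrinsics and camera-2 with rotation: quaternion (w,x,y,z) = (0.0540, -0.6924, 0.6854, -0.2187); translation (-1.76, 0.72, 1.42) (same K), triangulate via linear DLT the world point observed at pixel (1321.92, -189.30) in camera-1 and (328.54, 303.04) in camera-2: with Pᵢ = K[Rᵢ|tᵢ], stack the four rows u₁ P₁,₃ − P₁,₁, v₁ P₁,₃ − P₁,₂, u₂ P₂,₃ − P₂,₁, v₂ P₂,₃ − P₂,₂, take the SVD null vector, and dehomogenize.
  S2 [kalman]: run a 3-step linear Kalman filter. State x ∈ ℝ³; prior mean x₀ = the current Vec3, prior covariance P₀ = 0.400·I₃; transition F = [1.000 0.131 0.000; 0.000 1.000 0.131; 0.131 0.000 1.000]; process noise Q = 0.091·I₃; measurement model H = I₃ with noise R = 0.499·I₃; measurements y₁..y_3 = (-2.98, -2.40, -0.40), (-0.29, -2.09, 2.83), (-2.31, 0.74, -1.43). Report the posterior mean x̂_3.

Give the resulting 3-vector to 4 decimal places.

result = (-1.5853, -1.0709, 0.0010)

after S1 (triangulate): (0.8064, -1.9439, -0.2274)
after S2 (kf_track): (-1.5853, -1.0709, 0.0010)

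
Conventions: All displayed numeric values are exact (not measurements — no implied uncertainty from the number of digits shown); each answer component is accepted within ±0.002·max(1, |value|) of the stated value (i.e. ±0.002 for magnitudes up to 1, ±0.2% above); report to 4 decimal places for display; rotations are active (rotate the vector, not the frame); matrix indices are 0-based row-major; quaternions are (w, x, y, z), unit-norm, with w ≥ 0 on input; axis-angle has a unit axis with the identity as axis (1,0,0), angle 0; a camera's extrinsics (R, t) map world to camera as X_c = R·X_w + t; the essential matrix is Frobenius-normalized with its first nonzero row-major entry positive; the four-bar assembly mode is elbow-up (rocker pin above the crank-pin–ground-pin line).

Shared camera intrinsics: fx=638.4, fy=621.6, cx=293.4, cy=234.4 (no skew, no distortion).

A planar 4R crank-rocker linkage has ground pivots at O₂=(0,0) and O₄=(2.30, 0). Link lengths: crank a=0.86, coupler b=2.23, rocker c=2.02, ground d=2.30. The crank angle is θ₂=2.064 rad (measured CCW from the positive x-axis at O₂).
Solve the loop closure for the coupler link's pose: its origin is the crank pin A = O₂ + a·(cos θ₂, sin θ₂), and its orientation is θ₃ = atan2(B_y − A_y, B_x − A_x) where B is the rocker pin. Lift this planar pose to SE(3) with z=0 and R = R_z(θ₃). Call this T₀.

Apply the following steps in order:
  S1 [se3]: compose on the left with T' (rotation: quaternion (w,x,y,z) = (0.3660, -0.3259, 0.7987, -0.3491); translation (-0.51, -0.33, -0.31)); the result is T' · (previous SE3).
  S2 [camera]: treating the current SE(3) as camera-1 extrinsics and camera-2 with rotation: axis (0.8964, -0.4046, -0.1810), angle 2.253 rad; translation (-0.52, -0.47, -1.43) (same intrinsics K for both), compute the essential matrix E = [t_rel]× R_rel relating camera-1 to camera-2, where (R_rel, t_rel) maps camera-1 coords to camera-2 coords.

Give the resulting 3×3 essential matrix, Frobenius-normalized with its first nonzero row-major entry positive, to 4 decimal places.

source (fourbar_fk): coupler pose = R=[0.8676 -0.4973 0.0000; 0.4973 0.8676 0.0000; 0.0000 0.0000 1.0000], t=(-0.4072, 0.7575, 0.0000)
after S1 (compose_se3): R=[-0.5827 0.0285 0.8122; -0.4030 0.8578 -0.3191; -0.7058 -0.5132 -0.4883], t=(-0.4992, 0.3980, -0.7678)
after S2 (essential): [0.0632 -0.1630 -0.6451; -0.4754 -0.5162 0.0624; -0.0649 0.0099 0.2294]

matrix = [0.0632 -0.1630 -0.6451; -0.4754 -0.5162 0.0624; -0.0649 0.0099 0.2294]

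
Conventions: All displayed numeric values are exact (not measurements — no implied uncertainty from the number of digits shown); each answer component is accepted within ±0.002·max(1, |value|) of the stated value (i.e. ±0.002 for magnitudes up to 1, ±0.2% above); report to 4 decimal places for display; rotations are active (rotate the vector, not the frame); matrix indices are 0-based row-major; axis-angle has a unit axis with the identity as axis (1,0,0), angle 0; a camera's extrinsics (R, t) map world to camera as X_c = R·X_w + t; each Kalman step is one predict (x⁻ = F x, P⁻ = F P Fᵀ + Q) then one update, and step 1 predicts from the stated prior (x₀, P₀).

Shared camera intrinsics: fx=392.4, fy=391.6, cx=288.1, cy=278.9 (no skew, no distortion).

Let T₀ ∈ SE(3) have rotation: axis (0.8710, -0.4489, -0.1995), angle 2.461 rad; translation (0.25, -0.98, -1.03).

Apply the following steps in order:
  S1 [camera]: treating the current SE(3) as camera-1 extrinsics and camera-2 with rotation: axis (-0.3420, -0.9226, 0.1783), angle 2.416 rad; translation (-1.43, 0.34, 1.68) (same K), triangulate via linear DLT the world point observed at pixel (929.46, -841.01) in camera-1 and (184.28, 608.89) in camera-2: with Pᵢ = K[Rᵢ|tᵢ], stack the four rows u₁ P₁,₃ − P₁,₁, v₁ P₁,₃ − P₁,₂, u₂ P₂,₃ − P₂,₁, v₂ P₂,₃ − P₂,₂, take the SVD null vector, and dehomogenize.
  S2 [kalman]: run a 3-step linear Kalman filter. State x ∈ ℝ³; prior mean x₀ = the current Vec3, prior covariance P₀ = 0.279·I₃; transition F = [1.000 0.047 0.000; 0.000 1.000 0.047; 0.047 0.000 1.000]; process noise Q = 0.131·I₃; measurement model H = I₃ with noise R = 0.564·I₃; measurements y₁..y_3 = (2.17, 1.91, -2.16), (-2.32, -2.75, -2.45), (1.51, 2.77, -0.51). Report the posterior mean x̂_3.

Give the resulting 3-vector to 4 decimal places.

result = (0.7401, 0.8585, -1.3754)

after S1 (triangulate): (1.5499, 1.2166, -1.3958)
after S2 (kf_track): (0.7401, 0.8585, -1.3754)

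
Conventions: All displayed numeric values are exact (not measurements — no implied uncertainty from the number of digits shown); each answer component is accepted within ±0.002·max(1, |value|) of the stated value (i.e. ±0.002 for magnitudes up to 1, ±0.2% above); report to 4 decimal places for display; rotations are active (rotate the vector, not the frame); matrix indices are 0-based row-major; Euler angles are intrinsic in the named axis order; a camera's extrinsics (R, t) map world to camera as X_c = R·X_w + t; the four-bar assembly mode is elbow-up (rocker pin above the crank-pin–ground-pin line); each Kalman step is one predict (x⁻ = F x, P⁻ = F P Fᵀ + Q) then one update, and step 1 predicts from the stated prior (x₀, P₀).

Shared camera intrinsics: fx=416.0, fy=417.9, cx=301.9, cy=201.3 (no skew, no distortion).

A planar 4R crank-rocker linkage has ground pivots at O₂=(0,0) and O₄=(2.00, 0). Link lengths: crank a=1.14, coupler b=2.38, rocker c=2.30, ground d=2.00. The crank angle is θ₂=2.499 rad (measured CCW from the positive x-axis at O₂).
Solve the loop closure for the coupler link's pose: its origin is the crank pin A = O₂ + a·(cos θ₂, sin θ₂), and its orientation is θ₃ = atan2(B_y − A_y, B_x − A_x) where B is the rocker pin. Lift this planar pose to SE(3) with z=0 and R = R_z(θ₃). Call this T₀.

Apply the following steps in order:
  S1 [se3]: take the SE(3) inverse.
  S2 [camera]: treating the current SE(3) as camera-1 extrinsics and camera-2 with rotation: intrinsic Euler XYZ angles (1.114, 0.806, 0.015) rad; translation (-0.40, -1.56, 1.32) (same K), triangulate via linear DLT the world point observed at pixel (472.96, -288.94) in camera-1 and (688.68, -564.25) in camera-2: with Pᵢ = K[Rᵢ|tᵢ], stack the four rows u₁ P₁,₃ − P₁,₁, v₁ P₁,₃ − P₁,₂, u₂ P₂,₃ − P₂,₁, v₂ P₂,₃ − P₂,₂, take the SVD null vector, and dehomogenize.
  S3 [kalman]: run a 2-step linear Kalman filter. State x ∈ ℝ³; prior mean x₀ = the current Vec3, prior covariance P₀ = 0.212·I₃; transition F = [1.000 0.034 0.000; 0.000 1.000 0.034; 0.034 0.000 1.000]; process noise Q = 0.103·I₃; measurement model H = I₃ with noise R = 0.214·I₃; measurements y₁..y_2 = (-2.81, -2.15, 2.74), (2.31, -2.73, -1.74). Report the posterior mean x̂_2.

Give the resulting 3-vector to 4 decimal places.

result = (0.4582, -2.0694, 0.1609)

source (fourbar_fk): coupler pose = R=[0.8101 -0.5863 0.0000; 0.5863 0.8101 0.0000; 0.0000 0.0000 1.0000], t=(-0.9126, 0.6832, 0.0000)
after S1 (invert_se3): R=[0.8101 0.5863 0.0000; -0.5863 0.8101 0.0000; 0.0000 0.0000 1.0000], t=(0.3388, -1.0885, 0.0000)
after S2 (triangulate): (0.6408, -0.3960, 1.5216)
after S3 (kf_track): (0.4582, -2.0694, 0.1609)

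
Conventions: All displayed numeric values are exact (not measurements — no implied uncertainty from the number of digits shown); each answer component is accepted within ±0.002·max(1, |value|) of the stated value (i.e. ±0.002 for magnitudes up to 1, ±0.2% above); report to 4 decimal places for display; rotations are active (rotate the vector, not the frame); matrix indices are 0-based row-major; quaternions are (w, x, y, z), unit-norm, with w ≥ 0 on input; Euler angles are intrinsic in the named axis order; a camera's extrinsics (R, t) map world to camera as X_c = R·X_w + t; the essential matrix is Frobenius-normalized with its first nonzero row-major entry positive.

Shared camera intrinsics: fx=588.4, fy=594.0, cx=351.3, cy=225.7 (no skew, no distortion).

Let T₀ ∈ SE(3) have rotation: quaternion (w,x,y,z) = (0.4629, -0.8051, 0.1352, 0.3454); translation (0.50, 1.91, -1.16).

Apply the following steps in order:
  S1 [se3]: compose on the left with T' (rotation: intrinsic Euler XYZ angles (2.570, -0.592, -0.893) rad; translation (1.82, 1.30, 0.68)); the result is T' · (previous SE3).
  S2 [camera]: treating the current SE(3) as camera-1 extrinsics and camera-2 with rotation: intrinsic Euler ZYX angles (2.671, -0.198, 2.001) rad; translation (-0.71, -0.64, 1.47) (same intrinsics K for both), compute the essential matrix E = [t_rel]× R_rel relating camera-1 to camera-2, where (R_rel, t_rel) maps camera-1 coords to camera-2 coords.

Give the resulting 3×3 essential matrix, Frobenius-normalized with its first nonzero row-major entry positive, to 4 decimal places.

matrix = [0.0074 -0.4476 -0.4891; -0.0792 -0.3268 -0.0144; -0.2219 -0.4054 0.4832]

after S1 (compose_se3): R=[0.8233 -0.2616 0.5036; 0.5657 0.4502 -0.6909; -0.0460 0.8537 0.5187], t=(3.9621, 0.5972, 1.0814)
after S2 (essential): [0.0074 -0.4476 -0.4891; -0.0792 -0.3268 -0.0144; -0.2219 -0.4054 0.4832]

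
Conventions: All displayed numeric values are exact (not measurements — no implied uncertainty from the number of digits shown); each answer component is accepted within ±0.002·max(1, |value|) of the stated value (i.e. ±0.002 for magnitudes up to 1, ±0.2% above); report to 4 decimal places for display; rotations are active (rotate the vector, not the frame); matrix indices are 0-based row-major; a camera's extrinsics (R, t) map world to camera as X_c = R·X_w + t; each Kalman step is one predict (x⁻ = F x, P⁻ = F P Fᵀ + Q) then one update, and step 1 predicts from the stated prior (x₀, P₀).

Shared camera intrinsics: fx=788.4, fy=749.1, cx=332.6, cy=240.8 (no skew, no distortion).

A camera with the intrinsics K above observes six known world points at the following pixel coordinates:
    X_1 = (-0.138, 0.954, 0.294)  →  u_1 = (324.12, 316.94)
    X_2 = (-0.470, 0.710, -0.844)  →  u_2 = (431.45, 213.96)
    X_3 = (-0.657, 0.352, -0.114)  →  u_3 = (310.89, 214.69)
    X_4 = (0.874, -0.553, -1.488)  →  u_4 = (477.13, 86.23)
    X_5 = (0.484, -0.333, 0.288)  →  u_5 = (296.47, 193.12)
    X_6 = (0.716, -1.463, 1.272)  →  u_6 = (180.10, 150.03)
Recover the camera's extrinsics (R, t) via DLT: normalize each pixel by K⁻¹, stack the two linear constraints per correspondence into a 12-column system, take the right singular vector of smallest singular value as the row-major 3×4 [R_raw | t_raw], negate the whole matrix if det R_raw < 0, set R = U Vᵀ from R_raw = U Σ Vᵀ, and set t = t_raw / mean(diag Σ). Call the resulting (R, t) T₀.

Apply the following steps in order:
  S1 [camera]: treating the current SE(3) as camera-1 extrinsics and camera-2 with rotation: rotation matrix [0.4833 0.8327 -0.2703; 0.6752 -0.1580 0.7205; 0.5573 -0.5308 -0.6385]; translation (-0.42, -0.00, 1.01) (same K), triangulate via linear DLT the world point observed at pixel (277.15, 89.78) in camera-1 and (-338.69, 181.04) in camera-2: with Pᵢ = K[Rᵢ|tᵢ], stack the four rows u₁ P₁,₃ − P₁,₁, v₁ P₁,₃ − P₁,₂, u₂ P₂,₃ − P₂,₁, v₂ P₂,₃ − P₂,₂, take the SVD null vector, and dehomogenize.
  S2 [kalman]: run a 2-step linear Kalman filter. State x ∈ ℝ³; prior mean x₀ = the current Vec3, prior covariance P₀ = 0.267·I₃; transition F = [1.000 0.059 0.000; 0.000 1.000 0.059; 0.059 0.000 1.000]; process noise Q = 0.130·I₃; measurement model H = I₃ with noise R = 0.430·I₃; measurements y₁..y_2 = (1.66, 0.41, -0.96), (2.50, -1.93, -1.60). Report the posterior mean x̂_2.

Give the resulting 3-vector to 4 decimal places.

source (pnp_recover): camera pose = R=[0.3839 0.3841 -0.8397; 0.1456 0.8728 0.4658; 0.9118 -0.3011 0.2792], t=(-0.1300, -0.3500, 6.2299)
after S1 (triangulate): (-0.2243, -0.9244, -0.1558)
after S2 (kf_track): (1.4254, -1.0117, -0.9683)

result = (1.4254, -1.0117, -0.9683)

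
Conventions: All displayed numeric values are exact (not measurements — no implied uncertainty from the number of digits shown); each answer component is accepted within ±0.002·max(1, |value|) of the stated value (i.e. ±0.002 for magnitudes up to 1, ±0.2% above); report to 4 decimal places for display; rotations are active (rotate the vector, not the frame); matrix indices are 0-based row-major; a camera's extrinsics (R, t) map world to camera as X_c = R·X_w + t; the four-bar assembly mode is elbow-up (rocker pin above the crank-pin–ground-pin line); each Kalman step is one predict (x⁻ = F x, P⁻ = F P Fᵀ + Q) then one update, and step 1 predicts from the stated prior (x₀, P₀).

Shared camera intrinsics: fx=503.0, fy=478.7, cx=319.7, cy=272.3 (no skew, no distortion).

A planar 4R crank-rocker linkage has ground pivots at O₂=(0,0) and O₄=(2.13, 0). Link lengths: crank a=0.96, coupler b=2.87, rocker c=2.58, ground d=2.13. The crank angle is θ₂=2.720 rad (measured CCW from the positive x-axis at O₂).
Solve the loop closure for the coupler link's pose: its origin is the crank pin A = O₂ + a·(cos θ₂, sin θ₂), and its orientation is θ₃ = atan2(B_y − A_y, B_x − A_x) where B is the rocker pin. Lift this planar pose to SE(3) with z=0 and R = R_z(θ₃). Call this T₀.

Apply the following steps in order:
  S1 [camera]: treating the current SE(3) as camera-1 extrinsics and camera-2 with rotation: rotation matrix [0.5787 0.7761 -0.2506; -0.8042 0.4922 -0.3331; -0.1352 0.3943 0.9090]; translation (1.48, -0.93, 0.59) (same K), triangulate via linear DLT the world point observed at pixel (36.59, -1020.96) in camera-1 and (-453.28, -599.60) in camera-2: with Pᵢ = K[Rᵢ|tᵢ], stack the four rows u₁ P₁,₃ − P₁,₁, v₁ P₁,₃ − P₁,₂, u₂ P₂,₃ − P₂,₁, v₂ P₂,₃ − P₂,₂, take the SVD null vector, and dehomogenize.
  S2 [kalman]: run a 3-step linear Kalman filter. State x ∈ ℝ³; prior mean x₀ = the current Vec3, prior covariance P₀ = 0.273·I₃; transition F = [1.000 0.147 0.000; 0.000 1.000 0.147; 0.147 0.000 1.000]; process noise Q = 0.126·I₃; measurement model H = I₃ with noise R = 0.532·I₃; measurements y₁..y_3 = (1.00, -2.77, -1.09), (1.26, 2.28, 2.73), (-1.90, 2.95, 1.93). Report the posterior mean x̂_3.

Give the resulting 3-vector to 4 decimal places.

result = (-0.5035, 1.0512, 1.5244)

source (fourbar_fk): coupler pose = R=[0.7155 -0.6986 0.0000; 0.6986 0.7155 0.0000; 0.0000 0.0000 1.0000], t=(-0.8759, 0.3928, 0.0000)
after S1 (triangulate): (-1.2523, -1.9720, 0.7007)
after S2 (kf_track): (-0.5035, 1.0512, 1.5244)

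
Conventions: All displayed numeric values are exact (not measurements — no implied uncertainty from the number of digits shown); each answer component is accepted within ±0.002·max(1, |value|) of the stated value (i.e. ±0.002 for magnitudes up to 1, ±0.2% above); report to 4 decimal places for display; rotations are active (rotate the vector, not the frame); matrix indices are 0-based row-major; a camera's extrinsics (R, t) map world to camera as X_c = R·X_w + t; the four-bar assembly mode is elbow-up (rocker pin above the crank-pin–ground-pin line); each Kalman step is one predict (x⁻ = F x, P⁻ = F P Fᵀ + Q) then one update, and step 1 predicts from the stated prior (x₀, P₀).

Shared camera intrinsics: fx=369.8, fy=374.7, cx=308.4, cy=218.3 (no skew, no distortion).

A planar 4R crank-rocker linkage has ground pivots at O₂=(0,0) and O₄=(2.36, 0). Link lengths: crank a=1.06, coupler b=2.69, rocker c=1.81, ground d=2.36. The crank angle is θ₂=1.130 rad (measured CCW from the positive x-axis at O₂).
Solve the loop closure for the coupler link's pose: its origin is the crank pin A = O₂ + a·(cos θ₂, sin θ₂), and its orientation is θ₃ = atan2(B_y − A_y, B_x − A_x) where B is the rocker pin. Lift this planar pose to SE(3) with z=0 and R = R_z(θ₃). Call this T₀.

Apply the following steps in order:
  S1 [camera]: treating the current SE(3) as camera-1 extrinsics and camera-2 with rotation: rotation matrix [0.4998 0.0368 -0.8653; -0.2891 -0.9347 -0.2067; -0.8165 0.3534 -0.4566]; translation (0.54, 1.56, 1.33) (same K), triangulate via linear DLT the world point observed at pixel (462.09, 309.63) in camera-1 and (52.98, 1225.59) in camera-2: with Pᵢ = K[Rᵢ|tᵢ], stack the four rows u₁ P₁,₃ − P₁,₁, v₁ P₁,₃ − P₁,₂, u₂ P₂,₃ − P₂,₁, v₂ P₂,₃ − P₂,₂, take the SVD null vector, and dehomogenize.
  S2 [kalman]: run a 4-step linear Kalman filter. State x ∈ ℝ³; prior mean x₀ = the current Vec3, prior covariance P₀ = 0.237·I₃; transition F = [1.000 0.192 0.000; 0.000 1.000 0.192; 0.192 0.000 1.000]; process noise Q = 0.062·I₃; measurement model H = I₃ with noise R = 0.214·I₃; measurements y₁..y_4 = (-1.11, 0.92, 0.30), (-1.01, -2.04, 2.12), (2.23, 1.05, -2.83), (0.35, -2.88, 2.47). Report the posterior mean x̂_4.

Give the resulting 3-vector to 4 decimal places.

source (fourbar_fk): coupler pose = R=[0.9639 -0.2664 0.0000; 0.2664 0.9639 0.0000; 0.0000 0.0000 1.0000], t=(0.4523, 0.9587, 0.0000)
after S1 (triangulate): (-0.1856, -0.6686, 1.0864)
after S2 (kf_track): (0.3427, -1.0602, 0.6817)

result = (0.3427, -1.0602, 0.6817)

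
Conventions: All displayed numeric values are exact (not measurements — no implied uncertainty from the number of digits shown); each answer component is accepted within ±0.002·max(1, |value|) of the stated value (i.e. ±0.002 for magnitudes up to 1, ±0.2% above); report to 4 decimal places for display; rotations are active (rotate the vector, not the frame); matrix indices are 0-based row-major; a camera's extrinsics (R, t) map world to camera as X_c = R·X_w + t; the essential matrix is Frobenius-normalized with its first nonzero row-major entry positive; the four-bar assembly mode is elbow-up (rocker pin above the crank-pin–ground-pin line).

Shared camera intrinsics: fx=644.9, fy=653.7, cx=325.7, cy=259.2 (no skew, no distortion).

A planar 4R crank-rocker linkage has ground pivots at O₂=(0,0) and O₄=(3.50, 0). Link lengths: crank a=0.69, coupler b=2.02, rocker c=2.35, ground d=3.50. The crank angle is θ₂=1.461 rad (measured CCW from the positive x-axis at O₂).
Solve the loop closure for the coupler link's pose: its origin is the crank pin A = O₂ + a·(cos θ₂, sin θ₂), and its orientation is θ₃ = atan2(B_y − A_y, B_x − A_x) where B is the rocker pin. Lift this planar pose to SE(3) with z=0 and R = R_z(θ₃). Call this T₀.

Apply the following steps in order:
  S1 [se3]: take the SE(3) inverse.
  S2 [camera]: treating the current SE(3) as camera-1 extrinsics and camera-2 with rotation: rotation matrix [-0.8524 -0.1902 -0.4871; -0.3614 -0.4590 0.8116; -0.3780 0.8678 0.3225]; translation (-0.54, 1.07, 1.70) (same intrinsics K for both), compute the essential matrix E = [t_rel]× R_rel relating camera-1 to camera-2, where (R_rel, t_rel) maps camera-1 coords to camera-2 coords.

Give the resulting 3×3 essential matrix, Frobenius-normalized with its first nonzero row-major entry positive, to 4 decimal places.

matrix = [0.3652 0.3401 -0.4555; -0.5200 0.3554 -0.2461; 0.2854 -0.0039 -0.0687]

source (fourbar_fk): coupler pose = R=[0.8745 -0.4850 0.0000; 0.4850 0.8745 0.0000; 0.0000 0.0000 1.0000], t=(0.0756, 0.6858, 0.0000)
after S1 (invert_se3): R=[0.8745 0.4850 0.0000; -0.4850 0.8745 0.0000; 0.0000 0.0000 1.0000], t=(-0.3987, -0.5631, 0.0000)
after S2 (essential): [0.3652 0.3401 -0.4555; -0.5200 0.3554 -0.2461; 0.2854 -0.0039 -0.0687]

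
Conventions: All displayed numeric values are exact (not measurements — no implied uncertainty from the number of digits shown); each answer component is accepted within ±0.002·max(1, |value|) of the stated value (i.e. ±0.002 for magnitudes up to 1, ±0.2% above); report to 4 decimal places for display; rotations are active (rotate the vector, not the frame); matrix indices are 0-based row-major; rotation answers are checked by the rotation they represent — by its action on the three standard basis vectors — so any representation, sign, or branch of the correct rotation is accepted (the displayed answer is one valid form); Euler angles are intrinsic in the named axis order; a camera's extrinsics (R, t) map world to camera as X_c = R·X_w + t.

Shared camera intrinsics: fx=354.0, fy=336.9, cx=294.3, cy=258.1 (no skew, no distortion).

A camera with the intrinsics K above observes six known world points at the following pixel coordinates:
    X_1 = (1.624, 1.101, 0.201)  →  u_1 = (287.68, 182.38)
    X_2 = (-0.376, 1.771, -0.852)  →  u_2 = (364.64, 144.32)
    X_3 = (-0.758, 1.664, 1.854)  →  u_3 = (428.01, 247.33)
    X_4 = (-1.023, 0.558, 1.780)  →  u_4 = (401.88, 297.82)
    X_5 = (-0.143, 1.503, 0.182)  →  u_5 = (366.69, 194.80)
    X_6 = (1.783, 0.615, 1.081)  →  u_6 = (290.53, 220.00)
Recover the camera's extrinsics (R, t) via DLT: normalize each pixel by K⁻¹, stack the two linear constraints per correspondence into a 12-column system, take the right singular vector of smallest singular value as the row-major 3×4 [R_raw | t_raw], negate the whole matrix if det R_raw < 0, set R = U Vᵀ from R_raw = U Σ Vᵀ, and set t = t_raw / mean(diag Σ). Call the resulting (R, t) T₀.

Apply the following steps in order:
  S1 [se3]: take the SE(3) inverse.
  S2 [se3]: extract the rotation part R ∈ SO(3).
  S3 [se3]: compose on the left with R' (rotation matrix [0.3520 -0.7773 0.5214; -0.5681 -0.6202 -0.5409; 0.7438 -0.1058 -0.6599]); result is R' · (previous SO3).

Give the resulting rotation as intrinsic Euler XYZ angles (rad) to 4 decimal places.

source (pnp_recover): camera pose = R=[-0.5998 0.6206 0.5051; -0.4511 -0.7836 0.4272; 0.6609 0.0284 0.7500], t=(0.0598, -0.0400, 5.6399)
after S1 (invert_se3): R=[-0.5998 -0.4511 0.6609; 0.6206 -0.7836 0.0284; 0.5051 0.4272 0.7500], t=(-3.7094, -0.2284, -4.2429)
after S2 (rot_of_se3): [-0.5998 -0.4511 0.6609; 0.6206 -0.7836 0.0284; 0.5051 0.4272 0.7500]
after S3 (compose_so3): [-0.4302 0.6730 0.6017; -0.3174 0.5112 -0.7987; -0.8451 -0.5346 -0.0063]

rotation (euler_xyz) = (1.5787, 0.6456, -2.1396)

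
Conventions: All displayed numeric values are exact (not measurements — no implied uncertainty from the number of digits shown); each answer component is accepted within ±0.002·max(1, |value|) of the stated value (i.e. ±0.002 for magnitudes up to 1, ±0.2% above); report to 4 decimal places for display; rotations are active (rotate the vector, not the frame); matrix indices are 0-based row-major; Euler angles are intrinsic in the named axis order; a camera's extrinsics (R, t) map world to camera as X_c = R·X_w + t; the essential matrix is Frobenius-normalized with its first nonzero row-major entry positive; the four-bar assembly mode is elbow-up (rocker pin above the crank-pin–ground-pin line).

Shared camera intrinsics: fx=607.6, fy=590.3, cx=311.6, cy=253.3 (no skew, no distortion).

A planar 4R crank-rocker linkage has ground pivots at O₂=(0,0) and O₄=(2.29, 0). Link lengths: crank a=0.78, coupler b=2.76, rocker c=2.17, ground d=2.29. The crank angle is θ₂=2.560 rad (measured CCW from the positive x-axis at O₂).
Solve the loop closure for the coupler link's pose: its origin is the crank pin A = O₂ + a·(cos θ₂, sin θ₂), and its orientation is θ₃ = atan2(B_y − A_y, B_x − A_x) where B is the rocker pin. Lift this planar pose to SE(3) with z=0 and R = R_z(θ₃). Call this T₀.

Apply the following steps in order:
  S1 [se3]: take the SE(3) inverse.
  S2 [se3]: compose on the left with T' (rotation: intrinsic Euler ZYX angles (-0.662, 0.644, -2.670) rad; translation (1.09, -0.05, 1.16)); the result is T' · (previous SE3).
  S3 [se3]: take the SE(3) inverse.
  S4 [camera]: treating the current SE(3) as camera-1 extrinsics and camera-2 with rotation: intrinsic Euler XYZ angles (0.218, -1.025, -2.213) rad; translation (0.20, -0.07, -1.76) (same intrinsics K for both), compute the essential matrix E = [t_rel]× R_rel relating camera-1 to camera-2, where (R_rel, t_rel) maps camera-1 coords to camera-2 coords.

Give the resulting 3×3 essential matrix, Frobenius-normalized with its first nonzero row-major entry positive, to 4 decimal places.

source (fourbar_fk): coupler pose = R=[0.8090 -0.5878 0.0000; 0.5878 0.8090 0.0000; 0.0000 0.0000 1.0000], t=(-0.6518, 0.4285, 0.0000)
after S1 (invert_se3): R=[0.8090 0.5878 0.0000; -0.5878 0.8090 0.0000; 0.0000 0.0000 1.0000], t=(0.2754, -0.7298, 0.0000)
after S2 (compose_se3): R=[0.9587 -0.2463 -0.1426; -0.0832 -0.7218 0.6871; -0.2721 -0.6468 -0.7124], t=(1.8203, 0.2051, 1.2598)
after S3 (invert_se3): R=[0.9587 -0.0832 -0.2721; -0.2463 -0.7218 -0.6468; -0.1426 0.6871 -0.7124], t=(-1.3852, 1.4112, 1.0162)
after S4 (essential): [0.0178 0.5982 -0.2080; -0.2082 -0.3433 -0.4525; 0.1366 -0.1201 0.4467]

matrix = [0.0178 0.5982 -0.2080; -0.2082 -0.3433 -0.4525; 0.1366 -0.1201 0.4467]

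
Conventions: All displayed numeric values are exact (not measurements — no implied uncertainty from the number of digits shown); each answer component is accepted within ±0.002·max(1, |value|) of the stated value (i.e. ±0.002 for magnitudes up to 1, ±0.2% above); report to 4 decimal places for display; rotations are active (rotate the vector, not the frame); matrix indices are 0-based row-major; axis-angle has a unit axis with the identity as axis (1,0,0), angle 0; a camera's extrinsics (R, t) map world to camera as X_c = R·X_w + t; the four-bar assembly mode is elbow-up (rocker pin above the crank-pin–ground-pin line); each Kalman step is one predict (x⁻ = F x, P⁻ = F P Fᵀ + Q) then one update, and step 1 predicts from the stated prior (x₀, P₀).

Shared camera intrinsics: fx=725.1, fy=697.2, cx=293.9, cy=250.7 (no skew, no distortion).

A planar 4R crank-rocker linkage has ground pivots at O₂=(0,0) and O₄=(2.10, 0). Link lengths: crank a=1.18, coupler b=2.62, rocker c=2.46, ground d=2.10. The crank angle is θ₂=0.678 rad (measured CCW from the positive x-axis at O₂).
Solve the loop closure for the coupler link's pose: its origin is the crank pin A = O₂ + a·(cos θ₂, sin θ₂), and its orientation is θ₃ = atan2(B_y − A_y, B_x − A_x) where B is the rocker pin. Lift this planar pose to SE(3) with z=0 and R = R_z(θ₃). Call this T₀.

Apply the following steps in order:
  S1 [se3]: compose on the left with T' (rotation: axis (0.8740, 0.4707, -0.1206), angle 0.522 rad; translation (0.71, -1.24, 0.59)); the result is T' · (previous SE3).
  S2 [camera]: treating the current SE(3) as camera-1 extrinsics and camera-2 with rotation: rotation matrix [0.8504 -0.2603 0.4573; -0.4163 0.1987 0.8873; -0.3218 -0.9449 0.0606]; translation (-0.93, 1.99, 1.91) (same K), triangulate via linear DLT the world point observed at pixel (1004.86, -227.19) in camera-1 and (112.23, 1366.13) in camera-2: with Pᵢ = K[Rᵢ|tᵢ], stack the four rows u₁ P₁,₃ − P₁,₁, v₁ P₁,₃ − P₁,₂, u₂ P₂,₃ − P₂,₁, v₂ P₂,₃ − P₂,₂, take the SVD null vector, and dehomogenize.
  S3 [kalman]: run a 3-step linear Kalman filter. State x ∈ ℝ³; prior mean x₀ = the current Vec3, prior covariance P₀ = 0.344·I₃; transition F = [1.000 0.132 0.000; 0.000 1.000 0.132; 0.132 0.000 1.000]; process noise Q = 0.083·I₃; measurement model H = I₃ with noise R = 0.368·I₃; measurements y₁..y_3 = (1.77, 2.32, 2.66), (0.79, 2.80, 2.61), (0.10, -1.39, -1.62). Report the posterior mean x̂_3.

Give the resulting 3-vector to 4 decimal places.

source (fourbar_fk): coupler pose = R=[0.8115 -0.5844 0.0000; 0.5844 0.8115 0.0000; 0.0000 0.0000 1.0000], t=(0.9190, 0.7401, 0.0000)
after S1 (compose_se3): R=[0.8531 -0.4727 0.2207; 0.5195 0.7305 -0.4433; 0.0484 0.4929 0.8688], t=(1.6852, -0.5815, 0.6784)
after S2 (triangulate): (-0.2035, 0.0270, 1.3155)
after S3 (kf_track): (0.5780, 0.7774, 0.7333)

result = (0.5780, 0.7774, 0.7333)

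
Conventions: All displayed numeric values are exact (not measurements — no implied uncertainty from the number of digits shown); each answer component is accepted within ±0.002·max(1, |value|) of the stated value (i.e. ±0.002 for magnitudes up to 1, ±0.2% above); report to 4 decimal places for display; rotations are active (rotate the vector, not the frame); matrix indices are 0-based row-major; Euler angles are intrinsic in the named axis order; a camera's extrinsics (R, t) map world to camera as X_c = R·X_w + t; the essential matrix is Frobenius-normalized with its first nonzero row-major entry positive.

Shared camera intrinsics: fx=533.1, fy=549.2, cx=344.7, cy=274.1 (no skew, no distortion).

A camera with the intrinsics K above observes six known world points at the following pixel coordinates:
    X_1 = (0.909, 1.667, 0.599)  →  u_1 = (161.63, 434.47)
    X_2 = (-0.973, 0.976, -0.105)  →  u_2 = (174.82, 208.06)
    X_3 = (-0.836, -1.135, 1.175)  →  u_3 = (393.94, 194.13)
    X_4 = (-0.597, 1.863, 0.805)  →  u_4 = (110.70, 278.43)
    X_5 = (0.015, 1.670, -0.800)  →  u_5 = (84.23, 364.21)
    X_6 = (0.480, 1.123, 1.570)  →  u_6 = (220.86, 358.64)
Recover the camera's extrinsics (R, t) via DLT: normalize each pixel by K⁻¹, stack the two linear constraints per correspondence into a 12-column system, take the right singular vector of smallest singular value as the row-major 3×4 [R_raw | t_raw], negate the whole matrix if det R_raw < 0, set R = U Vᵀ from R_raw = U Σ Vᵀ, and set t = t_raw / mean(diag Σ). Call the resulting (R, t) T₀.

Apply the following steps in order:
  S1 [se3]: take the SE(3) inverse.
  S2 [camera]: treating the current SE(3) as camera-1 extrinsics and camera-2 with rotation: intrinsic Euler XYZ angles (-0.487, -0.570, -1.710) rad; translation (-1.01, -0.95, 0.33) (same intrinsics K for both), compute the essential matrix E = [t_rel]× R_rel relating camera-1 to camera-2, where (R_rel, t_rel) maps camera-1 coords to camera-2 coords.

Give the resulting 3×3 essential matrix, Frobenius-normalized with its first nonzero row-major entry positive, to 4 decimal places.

matrix = [0.1305 -0.5038 -0.1518; 0.6885 0.0274 0.0442; -0.0881 -0.4477 -0.1455]

source (pnp_recover): camera pose = R=[0.2196 -0.9689 -0.1143; 0.9753 0.2209 0.0017; 0.0236 -0.1119 0.9934], t=(-0.2401, 0.2101, 4.5906)
after S1 (invert_se3): R=[0.2196 0.9753 0.0236; -0.9689 0.2209 -0.1119; -0.1143 0.0017 0.9934], t=(-0.2603, 0.2346, -4.5883)
after S2 (essential): [0.1305 -0.5038 -0.1518; 0.6885 0.0274 0.0442; -0.0881 -0.4477 -0.1455]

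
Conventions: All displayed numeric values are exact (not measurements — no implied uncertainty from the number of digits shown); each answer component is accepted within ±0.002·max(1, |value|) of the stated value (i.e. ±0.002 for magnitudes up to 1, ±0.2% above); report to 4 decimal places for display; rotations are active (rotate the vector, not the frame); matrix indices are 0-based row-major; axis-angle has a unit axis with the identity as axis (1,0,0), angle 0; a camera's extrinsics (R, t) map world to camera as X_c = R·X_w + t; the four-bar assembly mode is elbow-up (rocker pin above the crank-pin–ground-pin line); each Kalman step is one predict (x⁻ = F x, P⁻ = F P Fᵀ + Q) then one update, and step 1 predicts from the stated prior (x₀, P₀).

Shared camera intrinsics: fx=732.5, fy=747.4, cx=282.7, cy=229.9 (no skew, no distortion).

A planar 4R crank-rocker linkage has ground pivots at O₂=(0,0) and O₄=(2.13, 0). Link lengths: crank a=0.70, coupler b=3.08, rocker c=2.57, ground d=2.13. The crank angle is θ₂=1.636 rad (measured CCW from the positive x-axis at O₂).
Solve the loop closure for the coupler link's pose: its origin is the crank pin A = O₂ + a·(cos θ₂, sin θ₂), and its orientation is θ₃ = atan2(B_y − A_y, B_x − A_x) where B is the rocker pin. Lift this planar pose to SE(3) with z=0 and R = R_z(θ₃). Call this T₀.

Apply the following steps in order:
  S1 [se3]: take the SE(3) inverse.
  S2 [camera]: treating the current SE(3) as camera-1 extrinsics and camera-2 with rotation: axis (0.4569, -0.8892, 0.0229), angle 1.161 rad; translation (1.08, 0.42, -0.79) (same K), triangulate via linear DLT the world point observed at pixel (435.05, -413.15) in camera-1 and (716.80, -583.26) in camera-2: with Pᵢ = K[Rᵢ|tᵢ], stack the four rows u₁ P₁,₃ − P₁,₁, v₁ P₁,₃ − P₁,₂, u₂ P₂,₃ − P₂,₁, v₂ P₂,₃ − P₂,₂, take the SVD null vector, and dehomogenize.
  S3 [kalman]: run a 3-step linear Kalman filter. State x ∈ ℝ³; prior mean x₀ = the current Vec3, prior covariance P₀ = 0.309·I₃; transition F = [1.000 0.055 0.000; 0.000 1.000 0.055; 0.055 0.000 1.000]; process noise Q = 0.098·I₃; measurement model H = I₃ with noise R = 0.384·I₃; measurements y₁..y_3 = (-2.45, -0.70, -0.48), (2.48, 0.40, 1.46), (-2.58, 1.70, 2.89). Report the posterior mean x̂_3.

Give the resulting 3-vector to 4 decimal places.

result = (-0.6280, 0.6935, 1.7499)

source (fourbar_fk): coupler pose = R=[0.7981 -0.6026 0.0000; 0.6026 0.7981 0.0000; 0.0000 0.0000 1.0000], t=(-0.0456, 0.6985, 0.0000)
after S1 (invert_se3): R=[0.7981 0.6026 0.0000; -0.6026 0.7981 0.0000; 0.0000 0.0000 1.0000], t=(-0.3845, -0.5849, 0.0000)
after S2 (triangulate): (1.0635, -0.2111, 1.6205)
after S3 (kf_track): (-0.6280, 0.6935, 1.7499)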